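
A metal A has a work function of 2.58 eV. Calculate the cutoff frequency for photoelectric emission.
6.2384e+14 Hz

The threshold frequency is when the photon energy equals the work function:
hf₀ = φ

Solving for f₀:
f₀ = φ/h = (2.58 eV × 1.602×10⁻¹⁹ J/eV) / (6.626×10⁻³⁴ J·s)
f₀ = 6.2384e+14 Hz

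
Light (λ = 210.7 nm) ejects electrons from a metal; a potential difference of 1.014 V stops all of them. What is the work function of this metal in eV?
4.87 eV

The stopping potential gives the maximum kinetic energy: KE_max = eV_s = 1.014 eV

From Einstein's photoelectric equation: KE_max = hc/λ - φ
Rearranging: φ = hc/λ - KE_max

Calculate photon energy:
E_photon = hc/λ = (6.626×10⁻³⁴ J·s)(3×10⁸ m/s) / (210.7×10⁻⁹ m) = 5.8844 eV

Therefore:
φ = 5.8844 - 1.014 = 4.87 eV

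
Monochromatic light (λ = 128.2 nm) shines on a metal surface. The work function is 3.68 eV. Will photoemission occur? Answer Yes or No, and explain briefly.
Yes

For photoemission, the photon energy must exceed the work function.

Photon energy: E = hc/λ = 9.6712 eV
Work function: φ = 3.68 eV

Since E_photon (9.6712 eV) > φ (3.68 eV), photoemission WILL occur.
The threshold wavelength is λ₀ = hc/φ = 336.9 nm.
Since 128.2 nm < 336.9 nm, the light has sufficient energy.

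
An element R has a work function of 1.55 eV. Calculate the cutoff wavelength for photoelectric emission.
799.90 nm

The threshold wavelength is when the photon energy equals the work function:
hc/λ₀ = φ

Solving for λ₀:
λ₀ = hc/φ = (6.626×10⁻³⁴ J·s)(3×10⁸ m/s) / (1.55 eV × 1.602×10⁻¹⁹ J/eV)
λ₀ = 799.90 nm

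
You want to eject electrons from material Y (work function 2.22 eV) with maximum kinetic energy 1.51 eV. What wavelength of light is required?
332.40 nm

From Einstein's equation: KE_max = hc/λ - φ

Rearranging for λ:
hc/λ = KE_max + φ
λ = hc/(KE_max + φ)

Required photon energy:
E_photon = KE_max + φ = 1.51 + 2.22 = 3.73 eV

Required wavelength:
λ = hc/E_photon = (6.626×10⁻³⁴)(3×10⁸) / (3.73 × 1.602×10⁻¹⁹)
λ = 332.40 nm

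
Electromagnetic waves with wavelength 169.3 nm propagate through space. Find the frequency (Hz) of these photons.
1.7708e+15 Hz

Using the wave equation: c = fλ

Solving for frequency:
f = c/λ = (3×10⁸ m/s) / (169.3×10⁻⁹ m)
f = 1.7708e+15 Hz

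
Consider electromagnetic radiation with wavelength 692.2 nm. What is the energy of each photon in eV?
1.7912 eV

Using E = hf = hc/λ:

E = hc/λ = (6.626×10⁻³⁴ J·s)(3×10⁸ m/s) / (692.2×10⁻⁹ m)
E = 1.7912 eV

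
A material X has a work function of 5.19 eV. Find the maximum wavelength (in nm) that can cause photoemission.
238.89 nm

The threshold wavelength is when the photon energy equals the work function:
hc/λ₀ = φ

Solving for λ₀:
λ₀ = hc/φ = (6.626×10⁻³⁴ J·s)(3×10⁸ m/s) / (5.19 eV × 1.602×10⁻¹⁹ J/eV)
λ₀ = 238.89 nm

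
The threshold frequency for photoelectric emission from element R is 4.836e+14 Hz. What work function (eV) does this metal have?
2.00 eV

At the threshold frequency, photon energy equals work function:
φ = hf₀

Calculating:
φ = (6.626×10⁻³⁴ J·s)(4.836e+14 Hz)
φ = 2.00 eV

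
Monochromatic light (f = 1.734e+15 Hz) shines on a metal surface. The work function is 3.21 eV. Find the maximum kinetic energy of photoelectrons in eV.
3.9612 eV

Using Einstein's photoelectric equation: KE_max = hf - φ

First, calculate the photon energy:
E_photon = hf = (6.626×10⁻³⁴ J·s)(1.734e+15 Hz)
E_photon = 7.1712 eV

Then, the maximum kinetic energy:
KE_max = E_photon - φ = 7.1712 eV - 3.21 eV = 3.9612 eV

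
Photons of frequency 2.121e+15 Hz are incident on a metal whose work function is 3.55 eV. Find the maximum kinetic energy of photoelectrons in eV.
5.2218 eV

Using Einstein's photoelectric equation: KE_max = hf - φ

First, calculate the photon energy:
E_photon = hf = (6.626×10⁻³⁴ J·s)(2.121e+15 Hz)
E_photon = 8.7718 eV

Then, the maximum kinetic energy:
KE_max = E_photon - φ = 8.7718 eV - 3.55 eV = 5.2218 eV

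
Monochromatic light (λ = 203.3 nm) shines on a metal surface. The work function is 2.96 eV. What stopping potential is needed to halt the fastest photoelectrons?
3.1386 V

The stopping potential V_s satisfies: eV_s = KE_max

First, find KE_max using Einstein's equation:
E_photon = hc/λ = 6.0986 eV
KE_max = E_photon - φ = 6.0986 - 2.96 = 3.1386 eV

Since eV_s = KE_max:
V_s = KE_max/e = 3.1386 V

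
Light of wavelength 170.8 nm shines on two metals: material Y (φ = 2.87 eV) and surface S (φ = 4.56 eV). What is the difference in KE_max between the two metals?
1.6900 eV

Using KE_max = hc/λ - φ for each metal:

Photon energy: E = hc/λ = 7.2590 eV

For material Y (φ₁ = 2.87 eV):
KE₁ = E - φ₁ = 7.2590 - 2.87 = 4.3890 eV

For surface S (φ₂ = 4.56 eV):
KE₂ = E - φ₂ = 7.2590 - 4.56 = 2.6990 eV

Difference:
ΔKE = KE₁ - KE₂ = 4.3890 - 2.6990 = 1.6900 eV

Note: The difference equals the difference in work functions: 4.56 - 2.87 = 1.69 eV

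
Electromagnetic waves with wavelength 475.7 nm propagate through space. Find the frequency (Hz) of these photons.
6.3021e+14 Hz

Using the wave equation: c = fλ

Solving for frequency:
f = c/λ = (3×10⁸ m/s) / (475.7×10⁻⁹ m)
f = 6.3021e+14 Hz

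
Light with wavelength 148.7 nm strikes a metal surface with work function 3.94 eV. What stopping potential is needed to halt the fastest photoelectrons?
4.3979 V

The stopping potential V_s satisfies: eV_s = KE_max

First, find KE_max using Einstein's equation:
E_photon = hc/λ = 8.3379 eV
KE_max = E_photon - φ = 8.3379 - 3.94 = 4.3979 eV

Since eV_s = KE_max:
V_s = KE_max/e = 4.3979 V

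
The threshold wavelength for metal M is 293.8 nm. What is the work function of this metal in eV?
4.22 eV

At the threshold wavelength, photon energy equals work function:
φ = hc/λ₀

Calculating:
φ = (6.626×10⁻³⁴ J·s)(3×10⁸ m/s) / (293.8×10⁻⁹ m)
φ = 4.22 eV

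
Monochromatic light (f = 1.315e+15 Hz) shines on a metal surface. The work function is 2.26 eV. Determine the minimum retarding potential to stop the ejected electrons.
3.1784 V

The stopping potential V_s satisfies: eV_s = KE_max

First, find KE_max using Einstein's equation:
E_photon = hf = (6.626×10⁻³⁴ J·s)(1.315e+15 Hz) = 5.4384 eV
KE_max = E_photon - φ = 5.4384 - 2.26 = 3.1784 eV

Since eV_s = KE_max:
V_s = KE_max/e = 3.1784 V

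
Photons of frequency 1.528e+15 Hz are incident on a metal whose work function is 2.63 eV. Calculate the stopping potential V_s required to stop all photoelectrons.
3.6893 V

The stopping potential V_s satisfies: eV_s = KE_max

First, find KE_max using Einstein's equation:
E_photon = hf = (6.626×10⁻³⁴ J·s)(1.528e+15 Hz) = 6.3193 eV
KE_max = E_photon - φ = 6.3193 - 2.63 = 3.6893 eV

Since eV_s = KE_max:
V_s = KE_max/e = 3.6893 V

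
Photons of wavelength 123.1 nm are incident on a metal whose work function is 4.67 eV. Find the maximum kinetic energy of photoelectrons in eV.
5.4018 eV

Using Einstein's photoelectric equation: KE_max = hf - φ = hc/λ - φ

First, calculate the photon energy:
E_photon = hc/λ = (6.626×10⁻³⁴ J·s)(3×10⁸ m/s) / (123.1×10⁻⁹ m)
E_photon = 10.0718 eV

Then, the maximum kinetic energy:
KE_max = E_photon - φ = 10.0718 eV - 4.67 eV = 5.4018 eV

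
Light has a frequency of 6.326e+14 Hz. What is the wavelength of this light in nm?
473.91 nm

Using the wave equation: c = fλ

Solving for wavelength:
λ = c/f = (3×10⁸ m/s) / (6.326e+14 Hz)
λ = 473.91 nm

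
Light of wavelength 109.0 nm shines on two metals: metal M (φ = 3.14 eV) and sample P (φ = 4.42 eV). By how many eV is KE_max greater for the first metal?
1.2800 eV

Using KE_max = hc/λ - φ for each metal:

Photon energy: E = hc/λ = 11.3747 eV

For metal M (φ₁ = 3.14 eV):
KE₁ = E - φ₁ = 11.3747 - 3.14 = 8.2347 eV

For sample P (φ₂ = 4.42 eV):
KE₂ = E - φ₂ = 11.3747 - 4.42 = 6.9547 eV

Difference:
ΔKE = KE₁ - KE₂ = 8.2347 - 6.9547 = 1.2800 eV

Note: The difference equals the difference in work functions: 4.42 - 3.14 = 1.28 eV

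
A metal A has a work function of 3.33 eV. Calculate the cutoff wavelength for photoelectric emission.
372.32 nm

The threshold wavelength is when the photon energy equals the work function:
hc/λ₀ = φ

Solving for λ₀:
λ₀ = hc/φ = (6.626×10⁻³⁴ J·s)(3×10⁸ m/s) / (3.33 eV × 1.602×10⁻¹⁹ J/eV)
λ₀ = 372.32 nm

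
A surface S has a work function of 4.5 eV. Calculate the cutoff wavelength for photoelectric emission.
275.52 nm

The threshold wavelength is when the photon energy equals the work function:
hc/λ₀ = φ

Solving for λ₀:
λ₀ = hc/φ = (6.626×10⁻³⁴ J·s)(3×10⁸ m/s) / (4.5 eV × 1.602×10⁻¹⁹ J/eV)
λ₀ = 275.52 nm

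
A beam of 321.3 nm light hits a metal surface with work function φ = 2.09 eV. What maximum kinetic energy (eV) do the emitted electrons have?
1.7688 eV

Using Einstein's photoelectric equation: KE_max = hf - φ = hc/λ - φ

First, calculate the photon energy:
E_photon = hc/λ = (6.626×10⁻³⁴ J·s)(3×10⁸ m/s) / (321.3×10⁻⁹ m)
E_photon = 3.8588 eV

Then, the maximum kinetic energy:
KE_max = E_photon - φ = 3.8588 eV - 2.09 eV = 1.7688 eV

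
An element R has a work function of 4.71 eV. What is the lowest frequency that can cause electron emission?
1.1389e+15 Hz

The threshold frequency is when the photon energy equals the work function:
hf₀ = φ

Solving for f₀:
f₀ = φ/h = (4.71 eV × 1.602×10⁻¹⁹ J/eV) / (6.626×10⁻³⁴ J·s)
f₀ = 1.1389e+15 Hz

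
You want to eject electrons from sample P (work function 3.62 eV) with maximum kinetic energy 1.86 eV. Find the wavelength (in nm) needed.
226.25 nm

From Einstein's equation: KE_max = hc/λ - φ

Rearranging for λ:
hc/λ = KE_max + φ
λ = hc/(KE_max + φ)

Required photon energy:
E_photon = KE_max + φ = 1.86 + 3.62 = 5.48 eV

Required wavelength:
λ = hc/E_photon = (6.626×10⁻³⁴)(3×10⁸) / (5.48 × 1.602×10⁻¹⁹)
λ = 226.25 nm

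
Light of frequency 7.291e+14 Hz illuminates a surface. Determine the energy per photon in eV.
3.0153 eV

Using E = hf:

E = hf = (6.626×10⁻³⁴ J·s)(7.291e+14 Hz)
E = 3.0153 eV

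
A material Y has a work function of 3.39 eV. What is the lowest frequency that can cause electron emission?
8.1970e+14 Hz

The threshold frequency is when the photon energy equals the work function:
hf₀ = φ

Solving for f₀:
f₀ = φ/h = (3.39 eV × 1.602×10⁻¹⁹ J/eV) / (6.626×10⁻³⁴ J·s)
f₀ = 8.1970e+14 Hz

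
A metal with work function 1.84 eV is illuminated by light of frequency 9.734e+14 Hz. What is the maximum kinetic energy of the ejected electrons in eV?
2.1857 eV

Using Einstein's photoelectric equation: KE_max = hf - φ

First, calculate the photon energy:
E_photon = hf = (6.626×10⁻³⁴ J·s)(9.734e+14 Hz)
E_photon = 4.0257 eV

Then, the maximum kinetic energy:
KE_max = E_photon - φ = 4.0257 eV - 1.84 eV = 2.1857 eV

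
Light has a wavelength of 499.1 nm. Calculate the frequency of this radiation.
6.0067e+14 Hz

Using the wave equation: c = fλ

Solving for frequency:
f = c/λ = (3×10⁸ m/s) / (499.1×10⁻⁹ m)
f = 6.0067e+14 Hz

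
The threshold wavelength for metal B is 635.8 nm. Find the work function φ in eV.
1.95 eV

At the threshold wavelength, photon energy equals work function:
φ = hc/λ₀

Calculating:
φ = (6.626×10⁻³⁴ J·s)(3×10⁸ m/s) / (635.8×10⁻⁹ m)
φ = 1.95 eV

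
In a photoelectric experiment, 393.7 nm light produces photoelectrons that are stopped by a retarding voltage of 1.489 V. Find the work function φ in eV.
1.66 eV

The stopping potential gives the maximum kinetic energy: KE_max = eV_s = 1.489 eV

From Einstein's photoelectric equation: KE_max = hc/λ - φ
Rearranging: φ = hc/λ - KE_max

Calculate photon energy:
E_photon = hc/λ = (6.626×10⁻³⁴ J·s)(3×10⁸ m/s) / (393.7×10⁻⁹ m) = 3.1492 eV

Therefore:
φ = 3.1492 - 1.489 = 1.66 eV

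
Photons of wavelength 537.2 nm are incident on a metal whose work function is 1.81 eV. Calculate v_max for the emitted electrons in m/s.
4.1853e+05 m/s

First, find the maximum kinetic energy:
E_photon = hc/λ = 2.3080 eV
KE_max = E_photon - φ = 2.3080 - 1.81 = 0.4980 eV

Convert to Joules: KE_max = 0.4980 × 1.602×10⁻¹⁹ J = 7.9784e-20 J

Then use KE = ½mv² to find velocity:
v = √(2·KE/m) = √(2 × 7.9784e-20 J / 9.109e-31 kg)
v = 4.1853e+05 m/s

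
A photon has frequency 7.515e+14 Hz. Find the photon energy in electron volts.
3.1080 eV

Using E = hf:

E = hf = (6.626×10⁻³⁴ J·s)(7.515e+14 Hz)
E = 3.1080 eV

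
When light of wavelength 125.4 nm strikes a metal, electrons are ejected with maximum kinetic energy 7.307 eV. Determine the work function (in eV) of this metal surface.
2.58 eV

From Einstein's photoelectric equation: KE_max = hf - φ = hc/λ - φ

Rearranging for φ:
φ = hc/λ - KE_max

Calculate photon energy:
E_photon = hc/λ = 9.8871 eV

Therefore:
φ = 9.8871 - 7.307 = 2.58 eV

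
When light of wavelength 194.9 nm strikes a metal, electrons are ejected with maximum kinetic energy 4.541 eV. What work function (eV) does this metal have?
1.82 eV

From Einstein's photoelectric equation: KE_max = hf - φ = hc/λ - φ

Rearranging for φ:
φ = hc/λ - KE_max

Calculate photon energy:
E_photon = hc/λ = 6.3614 eV

Therefore:
φ = 6.3614 - 4.541 = 1.82 eV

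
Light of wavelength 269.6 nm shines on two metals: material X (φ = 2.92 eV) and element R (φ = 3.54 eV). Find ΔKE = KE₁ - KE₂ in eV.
0.6200 eV

Using KE_max = hc/λ - φ for each metal:

Photon energy: E = hc/λ = 4.5988 eV

For material X (φ₁ = 2.92 eV):
KE₁ = E - φ₁ = 4.5988 - 2.92 = 1.6788 eV

For element R (φ₂ = 3.54 eV):
KE₂ = E - φ₂ = 4.5988 - 3.54 = 1.0588 eV

Difference:
ΔKE = KE₁ - KE₂ = 1.6788 - 1.0588 = 0.6200 eV

Note: The difference equals the difference in work functions: 3.54 - 2.92 = 0.62 eV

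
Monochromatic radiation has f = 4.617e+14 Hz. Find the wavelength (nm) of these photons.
649.32 nm

Using the wave equation: c = fλ

Solving for wavelength:
λ = c/f = (3×10⁸ m/s) / (4.617e+14 Hz)
λ = 649.32 nm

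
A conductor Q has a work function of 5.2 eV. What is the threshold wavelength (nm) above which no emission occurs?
238.43 nm

The threshold wavelength is when the photon energy equals the work function:
hc/λ₀ = φ

Solving for λ₀:
λ₀ = hc/φ = (6.626×10⁻³⁴ J·s)(3×10⁸ m/s) / (5.2 eV × 1.602×10⁻¹⁹ J/eV)
λ₀ = 238.43 nm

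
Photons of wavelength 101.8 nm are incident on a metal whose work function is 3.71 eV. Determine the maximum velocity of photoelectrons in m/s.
1.7260e+06 m/s

First, find the maximum kinetic energy:
E_photon = hc/λ = 12.1792 eV
KE_max = E_photon - φ = 12.1792 - 3.71 = 8.4692 eV

Convert to Joules: KE_max = 8.4692 × 1.602×10⁻¹⁹ J = 1.3569e-18 J

Then use KE = ½mv² to find velocity:
v = √(2·KE/m) = √(2 × 1.3569e-18 J / 9.109e-31 kg)
v = 1.7260e+06 m/s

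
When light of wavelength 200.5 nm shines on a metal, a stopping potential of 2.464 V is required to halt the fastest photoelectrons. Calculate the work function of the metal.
3.72 eV

The stopping potential gives the maximum kinetic energy: KE_max = eV_s = 2.464 eV

From Einstein's photoelectric equation: KE_max = hc/λ - φ
Rearranging: φ = hc/λ - KE_max

Calculate photon energy:
E_photon = hc/λ = (6.626×10⁻³⁴ J·s)(3×10⁸ m/s) / (200.5×10⁻⁹ m) = 6.1838 eV

Therefore:
φ = 6.1838 - 2.464 = 3.72 eV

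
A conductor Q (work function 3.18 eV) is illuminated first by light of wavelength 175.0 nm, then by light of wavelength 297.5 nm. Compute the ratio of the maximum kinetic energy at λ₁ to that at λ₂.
3.9541

Using Einstein's equation: KE_max = hc/λ - φ

For λ₁ = 175.0 nm:
E₁ = hc/λ₁ = 7.0848 eV
KE₁ = E₁ - φ = 7.0848 - 3.18 = 3.9048 eV

For λ₂ = 297.5 nm:
E₂ = hc/λ₂ = 4.1675 eV
KE₂ = E₂ - φ = 4.1675 - 3.18 = 0.9875 eV

Ratio: KE₁/KE₂ = 3.9048/0.9875 = 3.9541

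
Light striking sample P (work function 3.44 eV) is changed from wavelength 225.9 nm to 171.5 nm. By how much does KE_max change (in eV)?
1.7409 eV

Using Einstein's equation: KE_max = hc/λ - φ

For λ₁ = 225.9 nm:
KE₁ = hc/λ₁ - φ = 5.4885 - 3.44 = 2.0485 eV

For λ₂ = 171.5 nm:
KE₂ = hc/λ₂ - φ = 7.2294 - 3.44 = 3.7894 eV

Change in KE:
ΔKE = KE₂ - KE₁ = 3.7894 - 2.0485 = 1.7409 eV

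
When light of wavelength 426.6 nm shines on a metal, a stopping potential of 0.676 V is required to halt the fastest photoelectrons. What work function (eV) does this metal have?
2.23 eV

The stopping potential gives the maximum kinetic energy: KE_max = eV_s = 0.676 eV

From Einstein's photoelectric equation: KE_max = hc/λ - φ
Rearranging: φ = hc/λ - KE_max

Calculate photon energy:
E_photon = hc/λ = (6.626×10⁻³⁴ J·s)(3×10⁸ m/s) / (426.6×10⁻⁹ m) = 2.9063 eV

Therefore:
φ = 2.9063 - 0.676 = 2.23 eV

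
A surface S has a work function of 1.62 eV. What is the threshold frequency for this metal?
3.9171e+14 Hz

The threshold frequency is when the photon energy equals the work function:
hf₀ = φ

Solving for f₀:
f₀ = φ/h = (1.62 eV × 1.602×10⁻¹⁹ J/eV) / (6.626×10⁻³⁴ J·s)
f₀ = 3.9171e+14 Hz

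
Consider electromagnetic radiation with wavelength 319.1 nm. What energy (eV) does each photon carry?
3.8854 eV

Using E = hf = hc/λ:

E = hc/λ = (6.626×10⁻³⁴ J·s)(3×10⁸ m/s) / (319.1×10⁻⁹ m)
E = 3.8854 eV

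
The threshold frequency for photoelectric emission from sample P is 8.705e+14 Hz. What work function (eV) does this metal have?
3.60 eV

At the threshold frequency, photon energy equals work function:
φ = hf₀

Calculating:
φ = (6.626×10⁻³⁴ J·s)(8.705e+14 Hz)
φ = 3.60 eV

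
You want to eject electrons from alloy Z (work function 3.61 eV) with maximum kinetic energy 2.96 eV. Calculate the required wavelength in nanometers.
188.71 nm

From Einstein's equation: KE_max = hc/λ - φ

Rearranging for λ:
hc/λ = KE_max + φ
λ = hc/(KE_max + φ)

Required photon energy:
E_photon = KE_max + φ = 2.96 + 3.61 = 6.57 eV

Required wavelength:
λ = hc/E_photon = (6.626×10⁻³⁴)(3×10⁸) / (6.57 × 1.602×10⁻¹⁹)
λ = 188.71 nm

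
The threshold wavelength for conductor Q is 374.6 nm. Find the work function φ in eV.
3.31 eV

At the threshold wavelength, photon energy equals work function:
φ = hc/λ₀

Calculating:
φ = (6.626×10⁻³⁴ J·s)(3×10⁸ m/s) / (374.6×10⁻⁹ m)
φ = 3.31 eV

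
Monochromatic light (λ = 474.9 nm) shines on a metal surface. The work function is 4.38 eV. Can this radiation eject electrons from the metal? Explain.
No

For photoemission, the photon energy must exceed the work function.

Photon energy: E = hc/λ = 2.6107 eV
Work function: φ = 4.38 eV

Since E_photon (2.6107 eV) < φ (4.38 eV), photoemission will NOT occur.
The threshold wavelength is λ₀ = hc/φ = 283.1 nm.
Since 474.9 nm > 283.1 nm, the photons lack sufficient energy.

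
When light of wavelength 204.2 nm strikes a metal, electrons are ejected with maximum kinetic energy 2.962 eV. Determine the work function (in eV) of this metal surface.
3.11 eV

From Einstein's photoelectric equation: KE_max = hf - φ = hc/λ - φ

Rearranging for φ:
φ = hc/λ - KE_max

Calculate photon energy:
E_photon = hc/λ = 6.0717 eV

Therefore:
φ = 6.0717 - 2.962 = 3.11 eV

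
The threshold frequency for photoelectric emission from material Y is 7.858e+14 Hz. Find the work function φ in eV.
3.25 eV

At the threshold frequency, photon energy equals work function:
φ = hf₀

Calculating:
φ = (6.626×10⁻³⁴ J·s)(7.858e+14 Hz)
φ = 3.25 eV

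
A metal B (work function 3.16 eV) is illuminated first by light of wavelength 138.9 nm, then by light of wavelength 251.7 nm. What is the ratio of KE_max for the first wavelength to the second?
3.2653

Using Einstein's equation: KE_max = hc/λ - φ

For λ₁ = 138.9 nm:
E₁ = hc/λ₁ = 8.9261 eV
KE₁ = E₁ - φ = 8.9261 - 3.16 = 5.7661 eV

For λ₂ = 251.7 nm:
E₂ = hc/λ₂ = 4.9259 eV
KE₂ = E₂ - φ = 4.9259 - 3.16 = 1.7659 eV

Ratio: KE₁/KE₂ = 5.7661/1.7659 = 3.2653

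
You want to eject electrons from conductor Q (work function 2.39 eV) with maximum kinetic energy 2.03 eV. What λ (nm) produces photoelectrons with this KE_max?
280.51 nm

From Einstein's equation: KE_max = hc/λ - φ

Rearranging for λ:
hc/λ = KE_max + φ
λ = hc/(KE_max + φ)

Required photon energy:
E_photon = KE_max + φ = 2.03 + 2.39 = 4.42 eV

Required wavelength:
λ = hc/E_photon = (6.626×10⁻³⁴)(3×10⁸) / (4.42 × 1.602×10⁻¹⁹)
λ = 280.51 nm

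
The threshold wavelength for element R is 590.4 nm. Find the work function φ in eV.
2.10 eV

At the threshold wavelength, photon energy equals work function:
φ = hc/λ₀

Calculating:
φ = (6.626×10⁻³⁴ J·s)(3×10⁸ m/s) / (590.4×10⁻⁹ m)
φ = 2.10 eV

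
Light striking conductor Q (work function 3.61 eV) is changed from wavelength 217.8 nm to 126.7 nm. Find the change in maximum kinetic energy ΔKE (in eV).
4.0931 eV

Using Einstein's equation: KE_max = hc/λ - φ

For λ₁ = 217.8 nm:
KE₁ = hc/λ₁ - φ = 5.6926 - 3.61 = 2.0826 eV

For λ₂ = 126.7 nm:
KE₂ = hc/λ₂ - φ = 9.7857 - 3.61 = 6.1757 eV

Change in KE:
ΔKE = KE₂ - KE₁ = 6.1757 - 2.0826 = 4.0931 eV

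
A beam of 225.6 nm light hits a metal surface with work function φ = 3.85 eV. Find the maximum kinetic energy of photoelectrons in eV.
1.6458 eV

Using Einstein's photoelectric equation: KE_max = hf - φ = hc/λ - φ

First, calculate the photon energy:
E_photon = hc/λ = (6.626×10⁻³⁴ J·s)(3×10⁸ m/s) / (225.6×10⁻⁹ m)
E_photon = 5.4958 eV

Then, the maximum kinetic energy:
KE_max = E_photon - φ = 5.4958 eV - 3.85 eV = 1.6458 eV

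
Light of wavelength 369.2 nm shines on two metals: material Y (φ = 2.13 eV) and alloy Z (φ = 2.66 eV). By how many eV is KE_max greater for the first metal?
0.5300 eV

Using KE_max = hc/λ - φ for each metal:

Photon energy: E = hc/λ = 3.3582 eV

For material Y (φ₁ = 2.13 eV):
KE₁ = E - φ₁ = 3.3582 - 2.13 = 1.2282 eV

For alloy Z (φ₂ = 2.66 eV):
KE₂ = E - φ₂ = 3.3582 - 2.66 = 0.6982 eV

Difference:
ΔKE = KE₁ - KE₂ = 1.2282 - 0.6982 = 0.5300 eV

Note: The difference equals the difference in work functions: 2.66 - 2.13 = 0.53 eV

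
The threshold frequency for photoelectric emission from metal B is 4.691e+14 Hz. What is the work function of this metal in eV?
1.94 eV

At the threshold frequency, photon energy equals work function:
φ = hf₀

Calculating:
φ = (6.626×10⁻³⁴ J·s)(4.691e+14 Hz)
φ = 1.94 eV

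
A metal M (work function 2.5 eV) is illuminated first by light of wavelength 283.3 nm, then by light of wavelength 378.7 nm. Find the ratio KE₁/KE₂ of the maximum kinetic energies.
2.4245

Using Einstein's equation: KE_max = hc/λ - φ

For λ₁ = 283.3 nm:
E₁ = hc/λ₁ = 4.3764 eV
KE₁ = E₁ - φ = 4.3764 - 2.5 = 1.8764 eV

For λ₂ = 378.7 nm:
E₂ = hc/λ₂ = 3.2739 eV
KE₂ = E₂ - φ = 3.2739 - 2.5 = 0.7739 eV

Ratio: KE₁/KE₂ = 1.8764/0.7739 = 2.4245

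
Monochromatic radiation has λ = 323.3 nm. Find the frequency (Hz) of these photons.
9.2729e+14 Hz

Using the wave equation: c = fλ

Solving for frequency:
f = c/λ = (3×10⁸ m/s) / (323.3×10⁻⁹ m)
f = 9.2729e+14 Hz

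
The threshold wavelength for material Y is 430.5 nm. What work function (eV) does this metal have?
2.88 eV

At the threshold wavelength, photon energy equals work function:
φ = hc/λ₀

Calculating:
φ = (6.626×10⁻³⁴ J·s)(3×10⁸ m/s) / (430.5×10⁻⁹ m)
φ = 2.88 eV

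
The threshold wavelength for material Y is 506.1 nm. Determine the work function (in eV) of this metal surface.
2.45 eV

At the threshold wavelength, photon energy equals work function:
φ = hc/λ₀

Calculating:
φ = (6.626×10⁻³⁴ J·s)(3×10⁸ m/s) / (506.1×10⁻⁹ m)
φ = 2.45 eV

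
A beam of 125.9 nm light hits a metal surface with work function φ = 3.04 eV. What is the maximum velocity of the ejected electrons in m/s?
1.5475e+06 m/s

First, find the maximum kinetic energy:
E_photon = hc/λ = 9.8478 eV
KE_max = E_photon - φ = 9.8478 - 3.04 = 6.8078 eV

Convert to Joules: KE_max = 6.8078 × 1.602×10⁻¹⁹ J = 1.0907e-18 J

Then use KE = ½mv² to find velocity:
v = √(2·KE/m) = √(2 × 1.0907e-18 J / 9.109e-31 kg)
v = 1.5475e+06 m/s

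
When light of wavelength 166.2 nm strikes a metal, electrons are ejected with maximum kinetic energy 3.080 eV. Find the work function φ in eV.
4.38 eV

From Einstein's photoelectric equation: KE_max = hf - φ = hc/λ - φ

Rearranging for φ:
φ = hc/λ - KE_max

Calculate photon energy:
E_photon = hc/λ = 7.4599 eV

Therefore:
φ = 7.4599 - 3.080 = 4.38 eV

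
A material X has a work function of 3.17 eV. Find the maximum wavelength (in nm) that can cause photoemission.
391.12 nm

The threshold wavelength is when the photon energy equals the work function:
hc/λ₀ = φ

Solving for λ₀:
λ₀ = hc/φ = (6.626×10⁻³⁴ J·s)(3×10⁸ m/s) / (3.17 eV × 1.602×10⁻¹⁹ J/eV)
λ₀ = 391.12 nm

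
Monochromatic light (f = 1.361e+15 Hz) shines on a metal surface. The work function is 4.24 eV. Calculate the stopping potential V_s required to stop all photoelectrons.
1.3886 V

The stopping potential V_s satisfies: eV_s = KE_max

First, find KE_max using Einstein's equation:
E_photon = hf = (6.626×10⁻³⁴ J·s)(1.361e+15 Hz) = 5.6286 eV
KE_max = E_photon - φ = 5.6286 - 4.24 = 1.3886 eV

Since eV_s = KE_max:
V_s = KE_max/e = 1.3886 V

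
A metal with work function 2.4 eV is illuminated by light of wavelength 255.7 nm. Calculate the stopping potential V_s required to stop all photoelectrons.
2.4488 V

The stopping potential V_s satisfies: eV_s = KE_max

First, find KE_max using Einstein's equation:
E_photon = hc/λ = 4.8488 eV
KE_max = E_photon - φ = 4.8488 - 2.4 = 2.4488 eV

Since eV_s = KE_max:
V_s = KE_max/e = 2.4488 V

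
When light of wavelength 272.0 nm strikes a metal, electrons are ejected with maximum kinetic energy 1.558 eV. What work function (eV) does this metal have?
3.00 eV

From Einstein's photoelectric equation: KE_max = hf - φ = hc/λ - φ

Rearranging for φ:
φ = hc/λ - KE_max

Calculate photon energy:
E_photon = hc/λ = 4.5582 eV

Therefore:
φ = 4.5582 - 1.558 = 3.00 eV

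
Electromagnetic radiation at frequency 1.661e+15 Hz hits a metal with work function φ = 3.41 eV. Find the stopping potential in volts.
3.4593 V

The stopping potential V_s satisfies: eV_s = KE_max

First, find KE_max using Einstein's equation:
E_photon = hf = (6.626×10⁻³⁴ J·s)(1.661e+15 Hz) = 6.8693 eV
KE_max = E_photon - φ = 6.8693 - 3.41 = 3.4593 eV

Since eV_s = KE_max:
V_s = KE_max/e = 3.4593 V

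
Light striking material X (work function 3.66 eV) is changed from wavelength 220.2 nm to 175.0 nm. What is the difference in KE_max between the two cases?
1.4543 eV

Using Einstein's equation: KE_max = hc/λ - φ

For λ₁ = 220.2 nm:
KE₁ = hc/λ₁ - φ = 5.6305 - 3.66 = 1.9705 eV

For λ₂ = 175.0 nm:
KE₂ = hc/λ₂ - φ = 7.0848 - 3.66 = 3.4248 eV

Change in KE:
ΔKE = KE₂ - KE₁ = 3.4248 - 1.9705 = 1.4543 eV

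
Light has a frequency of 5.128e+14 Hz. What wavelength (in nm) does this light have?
584.62 nm

Using the wave equation: c = fλ

Solving for wavelength:
λ = c/f = (3×10⁸ m/s) / (5.128e+14 Hz)
λ = 584.62 nm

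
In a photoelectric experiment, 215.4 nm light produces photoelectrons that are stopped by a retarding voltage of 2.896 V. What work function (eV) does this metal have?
2.86 eV

The stopping potential gives the maximum kinetic energy: KE_max = eV_s = 2.896 eV

From Einstein's photoelectric equation: KE_max = hc/λ - φ
Rearranging: φ = hc/λ - KE_max

Calculate photon energy:
E_photon = hc/λ = (6.626×10⁻³⁴ J·s)(3×10⁸ m/s) / (215.4×10⁻⁹ m) = 5.7560 eV

Therefore:
φ = 5.7560 - 2.896 = 2.86 eV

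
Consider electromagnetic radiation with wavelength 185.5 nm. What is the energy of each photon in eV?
6.6838 eV

Using E = hf = hc/λ:

E = hc/λ = (6.626×10⁻³⁴ J·s)(3×10⁸ m/s) / (185.5×10⁻⁹ m)
E = 6.6838 eV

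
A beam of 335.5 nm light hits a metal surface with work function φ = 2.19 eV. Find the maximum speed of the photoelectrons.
7.2772e+05 m/s

First, find the maximum kinetic energy:
E_photon = hc/λ = 3.6955 eV
KE_max = E_photon - φ = 3.6955 - 2.19 = 1.5055 eV

Convert to Joules: KE_max = 1.5055 × 1.602×10⁻¹⁹ J = 2.4121e-19 J

Then use KE = ½mv² to find velocity:
v = √(2·KE/m) = √(2 × 2.4121e-19 J / 9.109e-31 kg)
v = 7.2772e+05 m/s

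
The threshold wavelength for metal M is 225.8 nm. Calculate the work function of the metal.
5.49 eV

At the threshold wavelength, photon energy equals work function:
φ = hc/λ₀

Calculating:
φ = (6.626×10⁻³⁴ J·s)(3×10⁸ m/s) / (225.8×10⁻⁹ m)
φ = 5.49 eV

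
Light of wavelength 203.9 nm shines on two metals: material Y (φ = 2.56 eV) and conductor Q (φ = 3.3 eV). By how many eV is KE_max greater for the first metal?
0.7400 eV

Using KE_max = hc/λ - φ for each metal:

Photon energy: E = hc/λ = 6.0806 eV

For material Y (φ₁ = 2.56 eV):
KE₁ = E - φ₁ = 6.0806 - 2.56 = 3.5206 eV

For conductor Q (φ₂ = 3.3 eV):
KE₂ = E - φ₂ = 6.0806 - 3.3 = 2.7806 eV

Difference:
ΔKE = KE₁ - KE₂ = 3.5206 - 2.7806 = 0.7400 eV

Note: The difference equals the difference in work functions: 3.3 - 2.56 = 0.74 eV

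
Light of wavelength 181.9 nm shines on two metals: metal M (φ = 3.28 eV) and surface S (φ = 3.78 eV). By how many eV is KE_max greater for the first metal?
0.5000 eV

Using KE_max = hc/λ - φ for each metal:

Photon energy: E = hc/λ = 6.8161 eV

For metal M (φ₁ = 3.28 eV):
KE₁ = E - φ₁ = 6.8161 - 3.28 = 3.5361 eV

For surface S (φ₂ = 3.78 eV):
KE₂ = E - φ₂ = 6.8161 - 3.78 = 3.0361 eV

Difference:
ΔKE = KE₁ - KE₂ = 3.5361 - 3.0361 = 0.5000 eV

Note: The difference equals the difference in work functions: 3.78 - 3.28 = 0.50 eV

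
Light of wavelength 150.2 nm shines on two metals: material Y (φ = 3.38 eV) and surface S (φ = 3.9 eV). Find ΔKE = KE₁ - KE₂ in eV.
0.5200 eV

Using KE_max = hc/λ - φ for each metal:

Photon energy: E = hc/λ = 8.2546 eV

For material Y (φ₁ = 3.38 eV):
KE₁ = E - φ₁ = 8.2546 - 3.38 = 4.8746 eV

For surface S (φ₂ = 3.9 eV):
KE₂ = E - φ₂ = 8.2546 - 3.9 = 4.3546 eV

Difference:
ΔKE = KE₁ - KE₂ = 4.8746 - 4.3546 = 0.5200 eV

Note: The difference equals the difference in work functions: 3.9 - 3.38 = 0.52 eV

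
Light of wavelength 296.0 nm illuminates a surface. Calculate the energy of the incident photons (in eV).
4.1887 eV

Using E = hf = hc/λ:

E = hc/λ = (6.626×10⁻³⁴ J·s)(3×10⁸ m/s) / (296.0×10⁻⁹ m)
E = 4.1887 eV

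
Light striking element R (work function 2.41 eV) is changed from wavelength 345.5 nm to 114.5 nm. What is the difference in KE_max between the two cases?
7.2398 eV

Using Einstein's equation: KE_max = hc/λ - φ

For λ₁ = 345.5 nm:
KE₁ = hc/λ₁ - φ = 3.5885 - 2.41 = 1.1785 eV

For λ₂ = 114.5 nm:
KE₂ = hc/λ₂ - φ = 10.8283 - 2.41 = 8.4183 eV

Change in KE:
ΔKE = KE₂ - KE₁ = 8.4183 - 1.1785 = 7.2398 eV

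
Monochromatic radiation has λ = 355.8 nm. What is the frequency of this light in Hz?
8.4259e+14 Hz

Using the wave equation: c = fλ

Solving for frequency:
f = c/λ = (3×10⁸ m/s) / (355.8×10⁻⁹ m)
f = 8.4259e+14 Hz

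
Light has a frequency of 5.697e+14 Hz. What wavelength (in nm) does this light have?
526.23 nm

Using the wave equation: c = fλ

Solving for wavelength:
λ = c/f = (3×10⁸ m/s) / (5.697e+14 Hz)
λ = 526.23 nm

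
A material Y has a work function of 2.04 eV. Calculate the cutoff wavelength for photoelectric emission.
607.77 nm

The threshold wavelength is when the photon energy equals the work function:
hc/λ₀ = φ

Solving for λ₀:
λ₀ = hc/φ = (6.626×10⁻³⁴ J·s)(3×10⁸ m/s) / (2.04 eV × 1.602×10⁻¹⁹ J/eV)
λ₀ = 607.77 nm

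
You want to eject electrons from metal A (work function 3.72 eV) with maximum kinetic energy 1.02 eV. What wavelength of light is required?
261.57 nm

From Einstein's equation: KE_max = hc/λ - φ

Rearranging for λ:
hc/λ = KE_max + φ
λ = hc/(KE_max + φ)

Required photon energy:
E_photon = KE_max + φ = 1.02 + 3.72 = 4.74 eV

Required wavelength:
λ = hc/E_photon = (6.626×10⁻³⁴)(3×10⁸) / (4.74 × 1.602×10⁻¹⁹)
λ = 261.57 nm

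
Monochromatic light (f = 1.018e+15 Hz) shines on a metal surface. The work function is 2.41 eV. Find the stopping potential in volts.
1.8001 V

The stopping potential V_s satisfies: eV_s = KE_max

First, find KE_max using Einstein's equation:
E_photon = hf = (6.626×10⁻³⁴ J·s)(1.018e+15 Hz) = 4.2101 eV
KE_max = E_photon - φ = 4.2101 - 2.41 = 1.8001 eV

Since eV_s = KE_max:
V_s = KE_max/e = 1.8001 V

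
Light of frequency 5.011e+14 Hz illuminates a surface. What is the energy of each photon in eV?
2.0724 eV

Using E = hf:

E = hf = (6.626×10⁻³⁴ J·s)(5.011e+14 Hz)
E = 2.0724 eV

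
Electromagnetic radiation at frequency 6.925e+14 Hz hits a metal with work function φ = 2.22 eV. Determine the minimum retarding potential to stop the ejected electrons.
0.6439 V

The stopping potential V_s satisfies: eV_s = KE_max

First, find KE_max using Einstein's equation:
E_photon = hf = (6.626×10⁻³⁴ J·s)(6.925e+14 Hz) = 2.8639 eV
KE_max = E_photon - φ = 2.8639 - 2.22 = 0.6439 eV

Since eV_s = KE_max:
V_s = KE_max/e = 0.6439 V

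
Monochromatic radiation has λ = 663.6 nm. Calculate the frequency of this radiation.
4.5177e+14 Hz

Using the wave equation: c = fλ

Solving for frequency:
f = c/λ = (3×10⁸ m/s) / (663.6×10⁻⁹ m)
f = 4.5177e+14 Hz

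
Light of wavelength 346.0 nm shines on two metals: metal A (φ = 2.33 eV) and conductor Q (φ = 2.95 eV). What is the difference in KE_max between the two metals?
0.6200 eV

Using KE_max = hc/λ - φ for each metal:

Photon energy: E = hc/λ = 3.5834 eV

For metal A (φ₁ = 2.33 eV):
KE₁ = E - φ₁ = 3.5834 - 2.33 = 1.2534 eV

For conductor Q (φ₂ = 2.95 eV):
KE₂ = E - φ₂ = 3.5834 - 2.95 = 0.6334 eV

Difference:
ΔKE = KE₁ - KE₂ = 1.2534 - 0.6334 = 0.6200 eV

Note: The difference equals the difference in work functions: 2.95 - 2.33 = 0.62 eV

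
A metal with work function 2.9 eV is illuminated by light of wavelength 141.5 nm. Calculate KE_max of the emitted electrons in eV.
5.8621 eV

Using Einstein's photoelectric equation: KE_max = hf - φ = hc/λ - φ

First, calculate the photon energy:
E_photon = hc/λ = (6.626×10⁻³⁴ J·s)(3×10⁸ m/s) / (141.5×10⁻⁹ m)
E_photon = 8.7621 eV

Then, the maximum kinetic energy:
KE_max = E_photon - φ = 8.7621 eV - 2.9 eV = 5.8621 eV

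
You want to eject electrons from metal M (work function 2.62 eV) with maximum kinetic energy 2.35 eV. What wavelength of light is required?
249.47 nm

From Einstein's equation: KE_max = hc/λ - φ

Rearranging for λ:
hc/λ = KE_max + φ
λ = hc/(KE_max + φ)

Required photon energy:
E_photon = KE_max + φ = 2.35 + 2.62 = 4.97 eV

Required wavelength:
λ = hc/E_photon = (6.626×10⁻³⁴)(3×10⁸) / (4.97 × 1.602×10⁻¹⁹)
λ = 249.47 nm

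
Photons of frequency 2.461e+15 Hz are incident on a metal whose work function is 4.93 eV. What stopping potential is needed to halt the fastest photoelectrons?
5.2479 V

The stopping potential V_s satisfies: eV_s = KE_max

First, find KE_max using Einstein's equation:
E_photon = hf = (6.626×10⁻³⁴ J·s)(2.461e+15 Hz) = 10.1779 eV
KE_max = E_photon - φ = 10.1779 - 4.93 = 5.2479 eV

Since eV_s = KE_max:
V_s = KE_max/e = 5.2479 V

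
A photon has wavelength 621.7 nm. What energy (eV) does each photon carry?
1.9943 eV

Using E = hf = hc/λ:

E = hc/λ = (6.626×10⁻³⁴ J·s)(3×10⁸ m/s) / (621.7×10⁻⁹ m)
E = 1.9943 eV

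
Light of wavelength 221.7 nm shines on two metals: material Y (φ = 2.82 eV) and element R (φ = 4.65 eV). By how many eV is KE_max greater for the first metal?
1.8300 eV

Using KE_max = hc/λ - φ for each metal:

Photon energy: E = hc/λ = 5.5924 eV

For material Y (φ₁ = 2.82 eV):
KE₁ = E - φ₁ = 5.5924 - 2.82 = 2.7724 eV

For element R (φ₂ = 4.65 eV):
KE₂ = E - φ₂ = 5.5924 - 4.65 = 0.9424 eV

Difference:
ΔKE = KE₁ - KE₂ = 2.7724 - 0.9424 = 1.8300 eV

Note: The difference equals the difference in work functions: 4.65 - 2.82 = 1.83 eV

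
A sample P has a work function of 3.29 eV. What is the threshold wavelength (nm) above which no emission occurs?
376.85 nm

The threshold wavelength is when the photon energy equals the work function:
hc/λ₀ = φ

Solving for λ₀:
λ₀ = hc/φ = (6.626×10⁻³⁴ J·s)(3×10⁸ m/s) / (3.29 eV × 1.602×10⁻¹⁹ J/eV)
λ₀ = 376.85 nm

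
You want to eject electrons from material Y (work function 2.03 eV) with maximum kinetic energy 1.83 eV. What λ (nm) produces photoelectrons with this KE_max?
321.20 nm

From Einstein's equation: KE_max = hc/λ - φ

Rearranging for λ:
hc/λ = KE_max + φ
λ = hc/(KE_max + φ)

Required photon energy:
E_photon = KE_max + φ = 1.83 + 2.03 = 3.86 eV

Required wavelength:
λ = hc/E_photon = (6.626×10⁻³⁴)(3×10⁸) / (3.86 × 1.602×10⁻¹⁹)
λ = 321.20 nm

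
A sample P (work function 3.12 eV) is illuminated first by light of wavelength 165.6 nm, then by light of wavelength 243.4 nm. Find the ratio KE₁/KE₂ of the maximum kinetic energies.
2.2124

Using Einstein's equation: KE_max = hc/λ - φ

For λ₁ = 165.6 nm:
E₁ = hc/λ₁ = 7.4870 eV
KE₁ = E₁ - φ = 7.4870 - 3.12 = 4.3670 eV

For λ₂ = 243.4 nm:
E₂ = hc/λ₂ = 5.0938 eV
KE₂ = E₂ - φ = 5.0938 - 3.12 = 1.9738 eV

Ratio: KE₁/KE₂ = 4.3670/1.9738 = 2.2124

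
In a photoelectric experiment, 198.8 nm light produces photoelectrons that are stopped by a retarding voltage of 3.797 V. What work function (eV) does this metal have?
2.44 eV

The stopping potential gives the maximum kinetic energy: KE_max = eV_s = 3.797 eV

From Einstein's photoelectric equation: KE_max = hc/λ - φ
Rearranging: φ = hc/λ - KE_max

Calculate photon energy:
E_photon = hc/λ = (6.626×10⁻³⁴ J·s)(3×10⁸ m/s) / (198.8×10⁻⁹ m) = 6.2366 eV

Therefore:
φ = 6.2366 - 3.797 = 2.44 eV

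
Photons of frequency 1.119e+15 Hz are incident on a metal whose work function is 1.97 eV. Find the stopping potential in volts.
2.6578 V

The stopping potential V_s satisfies: eV_s = KE_max

First, find KE_max using Einstein's equation:
E_photon = hf = (6.626×10⁻³⁴ J·s)(1.119e+15 Hz) = 4.6278 eV
KE_max = E_photon - φ = 4.6278 - 1.97 = 2.6578 eV

Since eV_s = KE_max:
V_s = KE_max/e = 2.6578 V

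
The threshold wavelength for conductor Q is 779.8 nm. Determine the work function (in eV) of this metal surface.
1.59 eV

At the threshold wavelength, photon energy equals work function:
φ = hc/λ₀

Calculating:
φ = (6.626×10⁻³⁴ J·s)(3×10⁸ m/s) / (779.8×10⁻⁹ m)
φ = 1.59 eV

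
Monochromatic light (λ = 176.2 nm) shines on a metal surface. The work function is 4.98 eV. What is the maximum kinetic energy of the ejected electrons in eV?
2.0566 eV

Using Einstein's photoelectric equation: KE_max = hf - φ = hc/λ - φ

First, calculate the photon energy:
E_photon = hc/λ = (6.626×10⁻³⁴ J·s)(3×10⁸ m/s) / (176.2×10⁻⁹ m)
E_photon = 7.0366 eV

Then, the maximum kinetic energy:
KE_max = E_photon - φ = 7.0366 eV - 4.98 eV = 2.0566 eV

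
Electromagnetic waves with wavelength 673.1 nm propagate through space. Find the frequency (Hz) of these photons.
4.4539e+14 Hz

Using the wave equation: c = fλ

Solving for frequency:
f = c/λ = (3×10⁸ m/s) / (673.1×10⁻⁹ m)
f = 4.4539e+14 Hz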